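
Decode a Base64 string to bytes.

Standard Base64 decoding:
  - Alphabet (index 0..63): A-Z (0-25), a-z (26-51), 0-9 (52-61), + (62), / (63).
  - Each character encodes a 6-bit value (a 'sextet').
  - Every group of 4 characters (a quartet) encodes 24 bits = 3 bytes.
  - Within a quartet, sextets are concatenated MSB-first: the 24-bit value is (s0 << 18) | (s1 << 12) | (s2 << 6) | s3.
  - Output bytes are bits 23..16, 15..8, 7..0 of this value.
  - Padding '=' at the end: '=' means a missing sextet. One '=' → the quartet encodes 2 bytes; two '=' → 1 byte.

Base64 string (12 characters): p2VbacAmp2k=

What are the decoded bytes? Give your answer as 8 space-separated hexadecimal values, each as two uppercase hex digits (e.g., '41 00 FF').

After char 0 ('p'=41): chars_in_quartet=1 acc=0x29 bytes_emitted=0
After char 1 ('2'=54): chars_in_quartet=2 acc=0xA76 bytes_emitted=0
After char 2 ('V'=21): chars_in_quartet=3 acc=0x29D95 bytes_emitted=0
After char 3 ('b'=27): chars_in_quartet=4 acc=0xA7655B -> emit A7 65 5B, reset; bytes_emitted=3
After char 4 ('a'=26): chars_in_quartet=1 acc=0x1A bytes_emitted=3
After char 5 ('c'=28): chars_in_quartet=2 acc=0x69C bytes_emitted=3
After char 6 ('A'=0): chars_in_quartet=3 acc=0x1A700 bytes_emitted=3
After char 7 ('m'=38): chars_in_quartet=4 acc=0x69C026 -> emit 69 C0 26, reset; bytes_emitted=6
After char 8 ('p'=41): chars_in_quartet=1 acc=0x29 bytes_emitted=6
After char 9 ('2'=54): chars_in_quartet=2 acc=0xA76 bytes_emitted=6
After char 10 ('k'=36): chars_in_quartet=3 acc=0x29DA4 bytes_emitted=6
Padding '=': partial quartet acc=0x29DA4 -> emit A7 69; bytes_emitted=8

Answer: A7 65 5B 69 C0 26 A7 69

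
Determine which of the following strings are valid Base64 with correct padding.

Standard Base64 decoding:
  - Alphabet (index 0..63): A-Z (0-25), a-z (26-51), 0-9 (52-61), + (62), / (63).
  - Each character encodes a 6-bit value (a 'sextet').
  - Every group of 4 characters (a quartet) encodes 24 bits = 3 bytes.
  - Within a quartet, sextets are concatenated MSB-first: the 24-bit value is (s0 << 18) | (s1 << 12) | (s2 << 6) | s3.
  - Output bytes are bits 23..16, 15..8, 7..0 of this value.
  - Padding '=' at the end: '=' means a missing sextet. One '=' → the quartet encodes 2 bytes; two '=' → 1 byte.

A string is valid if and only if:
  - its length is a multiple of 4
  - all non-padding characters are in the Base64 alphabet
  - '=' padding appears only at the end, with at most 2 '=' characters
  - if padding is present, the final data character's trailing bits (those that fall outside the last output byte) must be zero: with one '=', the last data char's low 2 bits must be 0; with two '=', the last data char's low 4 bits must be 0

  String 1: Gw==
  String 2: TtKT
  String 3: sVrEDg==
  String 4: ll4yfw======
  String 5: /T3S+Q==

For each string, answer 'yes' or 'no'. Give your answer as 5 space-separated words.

String 1: 'Gw==' → valid
String 2: 'TtKT' → valid
String 3: 'sVrEDg==' → valid
String 4: 'll4yfw======' → invalid (6 pad chars (max 2))
String 5: '/T3S+Q==' → valid

Answer: yes yes yes no yes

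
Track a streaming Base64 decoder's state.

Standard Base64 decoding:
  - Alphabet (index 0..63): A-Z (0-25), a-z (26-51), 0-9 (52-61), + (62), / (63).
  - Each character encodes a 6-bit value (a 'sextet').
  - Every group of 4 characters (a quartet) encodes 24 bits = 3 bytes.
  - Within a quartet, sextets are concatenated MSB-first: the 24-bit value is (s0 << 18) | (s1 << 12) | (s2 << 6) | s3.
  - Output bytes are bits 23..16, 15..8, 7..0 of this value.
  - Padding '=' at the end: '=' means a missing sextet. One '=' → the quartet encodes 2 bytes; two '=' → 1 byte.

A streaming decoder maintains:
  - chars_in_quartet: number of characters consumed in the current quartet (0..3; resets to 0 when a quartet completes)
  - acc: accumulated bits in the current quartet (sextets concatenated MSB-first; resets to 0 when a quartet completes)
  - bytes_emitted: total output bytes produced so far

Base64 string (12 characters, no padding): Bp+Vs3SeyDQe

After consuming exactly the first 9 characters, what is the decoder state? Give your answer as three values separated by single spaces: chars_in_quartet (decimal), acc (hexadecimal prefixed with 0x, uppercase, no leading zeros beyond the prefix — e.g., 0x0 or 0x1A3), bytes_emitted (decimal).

After char 0 ('B'=1): chars_in_quartet=1 acc=0x1 bytes_emitted=0
After char 1 ('p'=41): chars_in_quartet=2 acc=0x69 bytes_emitted=0
After char 2 ('+'=62): chars_in_quartet=3 acc=0x1A7E bytes_emitted=0
After char 3 ('V'=21): chars_in_quartet=4 acc=0x69F95 -> emit 06 9F 95, reset; bytes_emitted=3
After char 4 ('s'=44): chars_in_quartet=1 acc=0x2C bytes_emitted=3
After char 5 ('3'=55): chars_in_quartet=2 acc=0xB37 bytes_emitted=3
After char 6 ('S'=18): chars_in_quartet=3 acc=0x2CDD2 bytes_emitted=3
After char 7 ('e'=30): chars_in_quartet=4 acc=0xB3749E -> emit B3 74 9E, reset; bytes_emitted=6
After char 8 ('y'=50): chars_in_quartet=1 acc=0x32 bytes_emitted=6

Answer: 1 0x32 6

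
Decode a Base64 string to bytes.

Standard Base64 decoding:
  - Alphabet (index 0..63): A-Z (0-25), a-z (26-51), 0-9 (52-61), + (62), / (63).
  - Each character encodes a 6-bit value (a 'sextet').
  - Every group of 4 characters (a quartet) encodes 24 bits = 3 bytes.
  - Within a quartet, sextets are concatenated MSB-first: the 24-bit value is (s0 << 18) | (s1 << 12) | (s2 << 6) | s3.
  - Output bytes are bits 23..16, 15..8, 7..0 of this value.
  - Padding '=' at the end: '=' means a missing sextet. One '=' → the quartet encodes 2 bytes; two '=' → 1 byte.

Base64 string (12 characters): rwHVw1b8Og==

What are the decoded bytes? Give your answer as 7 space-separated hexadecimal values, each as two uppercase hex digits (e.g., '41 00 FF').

After char 0 ('r'=43): chars_in_quartet=1 acc=0x2B bytes_emitted=0
After char 1 ('w'=48): chars_in_quartet=2 acc=0xAF0 bytes_emitted=0
After char 2 ('H'=7): chars_in_quartet=3 acc=0x2BC07 bytes_emitted=0
After char 3 ('V'=21): chars_in_quartet=4 acc=0xAF01D5 -> emit AF 01 D5, reset; bytes_emitted=3
After char 4 ('w'=48): chars_in_quartet=1 acc=0x30 bytes_emitted=3
After char 5 ('1'=53): chars_in_quartet=2 acc=0xC35 bytes_emitted=3
After char 6 ('b'=27): chars_in_quartet=3 acc=0x30D5B bytes_emitted=3
After char 7 ('8'=60): chars_in_quartet=4 acc=0xC356FC -> emit C3 56 FC, reset; bytes_emitted=6
After char 8 ('O'=14): chars_in_quartet=1 acc=0xE bytes_emitted=6
After char 9 ('g'=32): chars_in_quartet=2 acc=0x3A0 bytes_emitted=6
Padding '==': partial quartet acc=0x3A0 -> emit 3A; bytes_emitted=7

Answer: AF 01 D5 C3 56 FC 3A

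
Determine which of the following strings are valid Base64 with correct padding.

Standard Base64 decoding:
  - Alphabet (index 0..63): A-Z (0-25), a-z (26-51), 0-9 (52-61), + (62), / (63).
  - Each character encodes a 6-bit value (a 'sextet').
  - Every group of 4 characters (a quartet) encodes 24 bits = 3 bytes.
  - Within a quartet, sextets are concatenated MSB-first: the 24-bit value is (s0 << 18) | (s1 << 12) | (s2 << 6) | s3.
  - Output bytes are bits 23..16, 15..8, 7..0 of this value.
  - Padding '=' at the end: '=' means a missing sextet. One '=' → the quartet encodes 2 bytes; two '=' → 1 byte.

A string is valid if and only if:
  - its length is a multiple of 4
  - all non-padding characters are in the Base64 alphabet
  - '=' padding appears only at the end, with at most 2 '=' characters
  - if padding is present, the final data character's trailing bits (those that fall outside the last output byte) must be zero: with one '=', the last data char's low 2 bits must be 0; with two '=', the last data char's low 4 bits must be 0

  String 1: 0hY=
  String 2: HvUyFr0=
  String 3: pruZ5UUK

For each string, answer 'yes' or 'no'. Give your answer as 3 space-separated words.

String 1: '0hY=' → valid
String 2: 'HvUyFr0=' → valid
String 3: 'pruZ5UUK' → valid

Answer: yes yes yes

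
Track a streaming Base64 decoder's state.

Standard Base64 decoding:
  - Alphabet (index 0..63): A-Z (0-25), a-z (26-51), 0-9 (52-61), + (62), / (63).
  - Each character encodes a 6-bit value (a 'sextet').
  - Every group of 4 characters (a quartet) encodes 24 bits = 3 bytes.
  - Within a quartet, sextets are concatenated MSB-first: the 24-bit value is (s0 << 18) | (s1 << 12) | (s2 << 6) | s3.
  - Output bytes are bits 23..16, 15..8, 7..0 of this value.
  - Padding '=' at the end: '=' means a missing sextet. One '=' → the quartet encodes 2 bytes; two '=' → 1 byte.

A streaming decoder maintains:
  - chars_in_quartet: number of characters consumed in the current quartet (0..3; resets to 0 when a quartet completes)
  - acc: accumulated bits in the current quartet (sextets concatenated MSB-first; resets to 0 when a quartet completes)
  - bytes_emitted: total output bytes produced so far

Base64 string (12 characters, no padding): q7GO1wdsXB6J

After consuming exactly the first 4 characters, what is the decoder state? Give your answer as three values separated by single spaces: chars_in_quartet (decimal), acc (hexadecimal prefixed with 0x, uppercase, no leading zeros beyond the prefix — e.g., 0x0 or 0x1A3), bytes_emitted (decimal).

Answer: 0 0x0 3

Derivation:
After char 0 ('q'=42): chars_in_quartet=1 acc=0x2A bytes_emitted=0
After char 1 ('7'=59): chars_in_quartet=2 acc=0xABB bytes_emitted=0
After char 2 ('G'=6): chars_in_quartet=3 acc=0x2AEC6 bytes_emitted=0
After char 3 ('O'=14): chars_in_quartet=4 acc=0xABB18E -> emit AB B1 8E, reset; bytes_emitted=3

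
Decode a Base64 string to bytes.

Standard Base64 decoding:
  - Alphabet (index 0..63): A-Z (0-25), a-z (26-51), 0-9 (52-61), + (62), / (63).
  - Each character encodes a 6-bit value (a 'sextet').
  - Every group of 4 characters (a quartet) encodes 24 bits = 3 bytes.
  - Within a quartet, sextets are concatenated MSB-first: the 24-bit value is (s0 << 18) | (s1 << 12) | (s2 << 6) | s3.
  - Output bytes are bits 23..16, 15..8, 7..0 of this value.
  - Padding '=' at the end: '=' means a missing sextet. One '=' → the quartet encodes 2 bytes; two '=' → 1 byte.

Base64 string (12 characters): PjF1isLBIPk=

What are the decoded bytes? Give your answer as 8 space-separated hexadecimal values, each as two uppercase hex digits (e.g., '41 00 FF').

After char 0 ('P'=15): chars_in_quartet=1 acc=0xF bytes_emitted=0
After char 1 ('j'=35): chars_in_quartet=2 acc=0x3E3 bytes_emitted=0
After char 2 ('F'=5): chars_in_quartet=3 acc=0xF8C5 bytes_emitted=0
After char 3 ('1'=53): chars_in_quartet=4 acc=0x3E3175 -> emit 3E 31 75, reset; bytes_emitted=3
After char 4 ('i'=34): chars_in_quartet=1 acc=0x22 bytes_emitted=3
After char 5 ('s'=44): chars_in_quartet=2 acc=0x8AC bytes_emitted=3
After char 6 ('L'=11): chars_in_quartet=3 acc=0x22B0B bytes_emitted=3
After char 7 ('B'=1): chars_in_quartet=4 acc=0x8AC2C1 -> emit 8A C2 C1, reset; bytes_emitted=6
After char 8 ('I'=8): chars_in_quartet=1 acc=0x8 bytes_emitted=6
After char 9 ('P'=15): chars_in_quartet=2 acc=0x20F bytes_emitted=6
After char 10 ('k'=36): chars_in_quartet=3 acc=0x83E4 bytes_emitted=6
Padding '=': partial quartet acc=0x83E4 -> emit 20 F9; bytes_emitted=8

Answer: 3E 31 75 8A C2 C1 20 F9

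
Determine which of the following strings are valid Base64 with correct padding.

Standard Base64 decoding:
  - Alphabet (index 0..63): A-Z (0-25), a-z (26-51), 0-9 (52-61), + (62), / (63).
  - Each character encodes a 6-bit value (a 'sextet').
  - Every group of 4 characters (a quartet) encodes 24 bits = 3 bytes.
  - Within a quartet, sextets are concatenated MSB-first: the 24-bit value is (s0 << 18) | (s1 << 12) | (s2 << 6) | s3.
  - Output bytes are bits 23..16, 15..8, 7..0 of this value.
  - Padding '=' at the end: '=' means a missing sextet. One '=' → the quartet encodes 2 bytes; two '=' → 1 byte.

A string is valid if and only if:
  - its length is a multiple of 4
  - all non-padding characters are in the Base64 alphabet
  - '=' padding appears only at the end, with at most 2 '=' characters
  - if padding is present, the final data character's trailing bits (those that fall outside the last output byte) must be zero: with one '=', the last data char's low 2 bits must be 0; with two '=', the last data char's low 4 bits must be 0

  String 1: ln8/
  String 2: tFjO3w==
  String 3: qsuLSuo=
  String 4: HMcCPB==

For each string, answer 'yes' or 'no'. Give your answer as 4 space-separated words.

String 1: 'ln8/' → valid
String 2: 'tFjO3w==' → valid
String 3: 'qsuLSuo=' → valid
String 4: 'HMcCPB==' → invalid (bad trailing bits)

Answer: yes yes yes no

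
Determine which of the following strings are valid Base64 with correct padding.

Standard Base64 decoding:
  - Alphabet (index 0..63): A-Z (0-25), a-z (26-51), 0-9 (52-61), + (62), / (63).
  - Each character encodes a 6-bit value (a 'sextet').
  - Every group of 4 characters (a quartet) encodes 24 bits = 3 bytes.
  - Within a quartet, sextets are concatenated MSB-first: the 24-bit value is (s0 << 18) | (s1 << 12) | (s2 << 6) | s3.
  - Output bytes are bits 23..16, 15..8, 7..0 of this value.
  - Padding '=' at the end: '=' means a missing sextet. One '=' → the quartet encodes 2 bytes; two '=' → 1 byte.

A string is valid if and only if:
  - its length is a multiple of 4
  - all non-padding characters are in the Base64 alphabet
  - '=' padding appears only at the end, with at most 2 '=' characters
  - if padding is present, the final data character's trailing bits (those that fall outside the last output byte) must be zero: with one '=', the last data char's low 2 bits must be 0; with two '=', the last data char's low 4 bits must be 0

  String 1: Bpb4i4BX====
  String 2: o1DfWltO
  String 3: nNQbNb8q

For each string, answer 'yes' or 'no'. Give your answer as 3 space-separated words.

String 1: 'Bpb4i4BX====' → invalid (4 pad chars (max 2))
String 2: 'o1DfWltO' → valid
String 3: 'nNQbNb8q' → valid

Answer: no yes yes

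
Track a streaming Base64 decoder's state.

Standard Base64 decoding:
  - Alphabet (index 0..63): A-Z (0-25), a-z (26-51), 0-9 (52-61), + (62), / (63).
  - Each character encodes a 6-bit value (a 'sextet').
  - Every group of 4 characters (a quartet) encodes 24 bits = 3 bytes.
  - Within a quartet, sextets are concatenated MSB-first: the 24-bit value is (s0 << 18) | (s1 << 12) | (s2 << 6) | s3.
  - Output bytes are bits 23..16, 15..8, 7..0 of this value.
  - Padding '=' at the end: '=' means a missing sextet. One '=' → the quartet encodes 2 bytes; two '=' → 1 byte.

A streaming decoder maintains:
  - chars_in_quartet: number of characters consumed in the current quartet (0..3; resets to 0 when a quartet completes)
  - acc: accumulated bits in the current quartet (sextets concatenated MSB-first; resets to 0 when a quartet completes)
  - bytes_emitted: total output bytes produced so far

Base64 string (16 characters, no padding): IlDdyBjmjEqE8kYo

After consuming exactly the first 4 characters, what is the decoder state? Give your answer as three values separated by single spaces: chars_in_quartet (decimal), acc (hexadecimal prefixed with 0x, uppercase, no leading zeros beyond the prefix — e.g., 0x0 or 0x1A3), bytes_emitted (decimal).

After char 0 ('I'=8): chars_in_quartet=1 acc=0x8 bytes_emitted=0
After char 1 ('l'=37): chars_in_quartet=2 acc=0x225 bytes_emitted=0
After char 2 ('D'=3): chars_in_quartet=3 acc=0x8943 bytes_emitted=0
After char 3 ('d'=29): chars_in_quartet=4 acc=0x2250DD -> emit 22 50 DD, reset; bytes_emitted=3

Answer: 0 0x0 3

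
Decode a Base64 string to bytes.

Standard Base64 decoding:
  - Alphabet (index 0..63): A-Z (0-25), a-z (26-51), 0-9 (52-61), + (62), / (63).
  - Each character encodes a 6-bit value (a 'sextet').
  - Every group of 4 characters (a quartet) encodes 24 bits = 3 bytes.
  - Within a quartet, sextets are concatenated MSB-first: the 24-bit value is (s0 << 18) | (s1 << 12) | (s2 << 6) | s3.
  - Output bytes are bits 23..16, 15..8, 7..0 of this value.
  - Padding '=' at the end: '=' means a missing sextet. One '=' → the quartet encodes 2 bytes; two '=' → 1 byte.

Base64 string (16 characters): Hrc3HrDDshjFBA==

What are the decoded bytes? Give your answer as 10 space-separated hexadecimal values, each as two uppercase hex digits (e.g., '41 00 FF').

Answer: 1E B7 37 1E B0 C3 B2 18 C5 04

Derivation:
After char 0 ('H'=7): chars_in_quartet=1 acc=0x7 bytes_emitted=0
After char 1 ('r'=43): chars_in_quartet=2 acc=0x1EB bytes_emitted=0
After char 2 ('c'=28): chars_in_quartet=3 acc=0x7ADC bytes_emitted=0
After char 3 ('3'=55): chars_in_quartet=4 acc=0x1EB737 -> emit 1E B7 37, reset; bytes_emitted=3
After char 4 ('H'=7): chars_in_quartet=1 acc=0x7 bytes_emitted=3
After char 5 ('r'=43): chars_in_quartet=2 acc=0x1EB bytes_emitted=3
After char 6 ('D'=3): chars_in_quartet=3 acc=0x7AC3 bytes_emitted=3
After char 7 ('D'=3): chars_in_quartet=4 acc=0x1EB0C3 -> emit 1E B0 C3, reset; bytes_emitted=6
After char 8 ('s'=44): chars_in_quartet=1 acc=0x2C bytes_emitted=6
After char 9 ('h'=33): chars_in_quartet=2 acc=0xB21 bytes_emitted=6
After char 10 ('j'=35): chars_in_quartet=3 acc=0x2C863 bytes_emitted=6
After char 11 ('F'=5): chars_in_quartet=4 acc=0xB218C5 -> emit B2 18 C5, reset; bytes_emitted=9
After char 12 ('B'=1): chars_in_quartet=1 acc=0x1 bytes_emitted=9
After char 13 ('A'=0): chars_in_quartet=2 acc=0x40 bytes_emitted=9
Padding '==': partial quartet acc=0x40 -> emit 04; bytes_emitted=10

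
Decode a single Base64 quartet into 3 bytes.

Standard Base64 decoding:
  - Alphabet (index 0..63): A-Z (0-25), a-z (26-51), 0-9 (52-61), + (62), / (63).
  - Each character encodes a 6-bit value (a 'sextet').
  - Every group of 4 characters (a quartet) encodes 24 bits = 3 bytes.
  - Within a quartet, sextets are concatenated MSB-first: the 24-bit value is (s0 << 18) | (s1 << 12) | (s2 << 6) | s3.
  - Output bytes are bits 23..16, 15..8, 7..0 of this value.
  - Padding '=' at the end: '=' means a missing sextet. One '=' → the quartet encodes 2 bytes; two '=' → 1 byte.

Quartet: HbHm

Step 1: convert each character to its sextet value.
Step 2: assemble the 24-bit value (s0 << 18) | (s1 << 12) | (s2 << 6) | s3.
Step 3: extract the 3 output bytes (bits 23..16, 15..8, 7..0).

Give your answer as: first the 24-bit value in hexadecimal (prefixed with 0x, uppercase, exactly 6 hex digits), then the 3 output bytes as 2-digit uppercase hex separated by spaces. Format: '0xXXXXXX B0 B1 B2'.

Sextets: H=7, b=27, H=7, m=38
24-bit: (7<<18) | (27<<12) | (7<<6) | 38
      = 0x1C0000 | 0x01B000 | 0x0001C0 | 0x000026
      = 0x1DB1E6
Bytes: (v>>16)&0xFF=1D, (v>>8)&0xFF=B1, v&0xFF=E6

Answer: 0x1DB1E6 1D B1 E6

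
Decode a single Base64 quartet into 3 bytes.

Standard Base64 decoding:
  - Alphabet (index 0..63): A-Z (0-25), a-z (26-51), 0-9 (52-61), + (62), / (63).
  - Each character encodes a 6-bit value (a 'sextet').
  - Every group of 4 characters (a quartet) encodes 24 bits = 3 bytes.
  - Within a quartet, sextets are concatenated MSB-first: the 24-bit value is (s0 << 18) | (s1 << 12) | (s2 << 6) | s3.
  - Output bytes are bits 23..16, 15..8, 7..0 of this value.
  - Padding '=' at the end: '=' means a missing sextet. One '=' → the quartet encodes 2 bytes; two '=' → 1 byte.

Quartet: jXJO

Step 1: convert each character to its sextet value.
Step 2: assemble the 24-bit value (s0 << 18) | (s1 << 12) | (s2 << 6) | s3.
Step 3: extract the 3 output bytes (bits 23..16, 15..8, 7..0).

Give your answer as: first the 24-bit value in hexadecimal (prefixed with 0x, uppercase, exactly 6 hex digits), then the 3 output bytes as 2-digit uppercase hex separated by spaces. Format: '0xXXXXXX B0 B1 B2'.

Answer: 0x8D724E 8D 72 4E

Derivation:
Sextets: j=35, X=23, J=9, O=14
24-bit: (35<<18) | (23<<12) | (9<<6) | 14
      = 0x8C0000 | 0x017000 | 0x000240 | 0x00000E
      = 0x8D724E
Bytes: (v>>16)&0xFF=8D, (v>>8)&0xFF=72, v&0xFF=4E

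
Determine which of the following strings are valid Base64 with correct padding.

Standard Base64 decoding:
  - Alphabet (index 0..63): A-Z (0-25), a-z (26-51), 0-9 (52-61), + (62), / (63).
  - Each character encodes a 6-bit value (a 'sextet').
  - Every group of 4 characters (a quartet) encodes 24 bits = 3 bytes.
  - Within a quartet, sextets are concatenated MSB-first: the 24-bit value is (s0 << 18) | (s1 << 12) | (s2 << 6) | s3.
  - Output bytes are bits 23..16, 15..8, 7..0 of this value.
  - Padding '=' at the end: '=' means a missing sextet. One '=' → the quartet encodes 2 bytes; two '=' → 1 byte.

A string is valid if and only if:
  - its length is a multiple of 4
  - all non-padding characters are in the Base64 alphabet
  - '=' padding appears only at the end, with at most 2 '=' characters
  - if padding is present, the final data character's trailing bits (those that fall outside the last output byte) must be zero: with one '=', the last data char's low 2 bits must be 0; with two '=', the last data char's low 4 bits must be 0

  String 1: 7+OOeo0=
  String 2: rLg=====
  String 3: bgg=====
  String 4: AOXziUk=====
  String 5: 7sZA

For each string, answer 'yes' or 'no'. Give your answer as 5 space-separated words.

String 1: '7+OOeo0=' → valid
String 2: 'rLg=====' → invalid (5 pad chars (max 2))
String 3: 'bgg=====' → invalid (5 pad chars (max 2))
String 4: 'AOXziUk=====' → invalid (5 pad chars (max 2))
String 5: '7sZA' → valid

Answer: yes no no no yes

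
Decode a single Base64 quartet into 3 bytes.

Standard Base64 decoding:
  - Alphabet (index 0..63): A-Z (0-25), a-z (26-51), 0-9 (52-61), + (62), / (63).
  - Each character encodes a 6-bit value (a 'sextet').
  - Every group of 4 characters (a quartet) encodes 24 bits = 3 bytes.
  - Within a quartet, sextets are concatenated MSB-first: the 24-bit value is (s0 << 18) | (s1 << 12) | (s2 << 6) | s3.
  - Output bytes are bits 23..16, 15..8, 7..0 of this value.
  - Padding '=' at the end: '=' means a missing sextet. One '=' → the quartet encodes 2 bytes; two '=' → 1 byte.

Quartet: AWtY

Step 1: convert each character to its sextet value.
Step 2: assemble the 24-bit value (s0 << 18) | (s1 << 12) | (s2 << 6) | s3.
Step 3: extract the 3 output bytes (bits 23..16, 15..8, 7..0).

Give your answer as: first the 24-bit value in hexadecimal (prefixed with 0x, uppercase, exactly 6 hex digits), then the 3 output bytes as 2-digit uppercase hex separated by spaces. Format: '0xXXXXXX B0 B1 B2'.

Sextets: A=0, W=22, t=45, Y=24
24-bit: (0<<18) | (22<<12) | (45<<6) | 24
      = 0x000000 | 0x016000 | 0x000B40 | 0x000018
      = 0x016B58
Bytes: (v>>16)&0xFF=01, (v>>8)&0xFF=6B, v&0xFF=58

Answer: 0x016B58 01 6B 58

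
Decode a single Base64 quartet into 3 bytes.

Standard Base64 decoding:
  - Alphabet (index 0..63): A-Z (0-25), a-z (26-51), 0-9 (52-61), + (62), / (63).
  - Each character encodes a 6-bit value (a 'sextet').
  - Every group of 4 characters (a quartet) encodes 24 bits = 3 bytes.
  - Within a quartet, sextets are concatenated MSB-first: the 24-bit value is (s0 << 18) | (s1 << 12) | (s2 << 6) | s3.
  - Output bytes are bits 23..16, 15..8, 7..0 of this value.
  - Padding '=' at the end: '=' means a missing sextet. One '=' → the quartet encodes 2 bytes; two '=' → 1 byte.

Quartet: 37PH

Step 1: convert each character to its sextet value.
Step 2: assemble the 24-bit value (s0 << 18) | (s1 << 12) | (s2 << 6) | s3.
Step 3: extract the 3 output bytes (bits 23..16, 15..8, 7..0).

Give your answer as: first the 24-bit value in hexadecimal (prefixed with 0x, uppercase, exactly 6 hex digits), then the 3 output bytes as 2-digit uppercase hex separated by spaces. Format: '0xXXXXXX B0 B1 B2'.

Sextets: 3=55, 7=59, P=15, H=7
24-bit: (55<<18) | (59<<12) | (15<<6) | 7
      = 0xDC0000 | 0x03B000 | 0x0003C0 | 0x000007
      = 0xDFB3C7
Bytes: (v>>16)&0xFF=DF, (v>>8)&0xFF=B3, v&0xFF=C7

Answer: 0xDFB3C7 DF B3 C7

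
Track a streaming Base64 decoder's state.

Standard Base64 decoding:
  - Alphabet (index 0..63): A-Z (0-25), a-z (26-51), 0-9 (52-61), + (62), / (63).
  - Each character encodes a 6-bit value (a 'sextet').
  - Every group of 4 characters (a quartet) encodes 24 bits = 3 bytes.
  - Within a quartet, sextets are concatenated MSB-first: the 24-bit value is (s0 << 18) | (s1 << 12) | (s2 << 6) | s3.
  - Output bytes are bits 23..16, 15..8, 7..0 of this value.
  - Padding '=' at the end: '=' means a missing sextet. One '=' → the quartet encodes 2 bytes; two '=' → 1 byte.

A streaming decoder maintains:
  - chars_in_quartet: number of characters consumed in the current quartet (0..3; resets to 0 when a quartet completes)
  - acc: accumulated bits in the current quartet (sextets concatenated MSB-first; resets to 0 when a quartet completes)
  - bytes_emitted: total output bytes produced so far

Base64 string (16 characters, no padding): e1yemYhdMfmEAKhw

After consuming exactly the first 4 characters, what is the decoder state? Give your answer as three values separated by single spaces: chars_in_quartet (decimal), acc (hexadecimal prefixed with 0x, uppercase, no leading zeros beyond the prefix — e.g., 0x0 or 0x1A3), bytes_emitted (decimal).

After char 0 ('e'=30): chars_in_quartet=1 acc=0x1E bytes_emitted=0
After char 1 ('1'=53): chars_in_quartet=2 acc=0x7B5 bytes_emitted=0
After char 2 ('y'=50): chars_in_quartet=3 acc=0x1ED72 bytes_emitted=0
After char 3 ('e'=30): chars_in_quartet=4 acc=0x7B5C9E -> emit 7B 5C 9E, reset; bytes_emitted=3

Answer: 0 0x0 3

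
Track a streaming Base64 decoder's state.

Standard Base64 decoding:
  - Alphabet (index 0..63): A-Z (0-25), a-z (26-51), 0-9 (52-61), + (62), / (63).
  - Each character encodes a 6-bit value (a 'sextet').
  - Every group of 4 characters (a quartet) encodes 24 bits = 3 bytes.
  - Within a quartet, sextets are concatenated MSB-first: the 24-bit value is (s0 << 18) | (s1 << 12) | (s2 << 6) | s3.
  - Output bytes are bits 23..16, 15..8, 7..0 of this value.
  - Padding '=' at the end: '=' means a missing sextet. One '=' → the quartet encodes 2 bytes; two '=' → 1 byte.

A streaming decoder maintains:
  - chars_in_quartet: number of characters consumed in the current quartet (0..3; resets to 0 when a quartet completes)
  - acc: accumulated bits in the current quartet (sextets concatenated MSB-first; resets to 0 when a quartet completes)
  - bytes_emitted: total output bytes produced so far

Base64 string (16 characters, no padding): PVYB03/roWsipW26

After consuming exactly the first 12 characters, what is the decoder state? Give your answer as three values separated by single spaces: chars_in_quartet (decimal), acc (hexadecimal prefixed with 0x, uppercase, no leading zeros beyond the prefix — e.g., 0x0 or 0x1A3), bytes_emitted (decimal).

After char 0 ('P'=15): chars_in_quartet=1 acc=0xF bytes_emitted=0
After char 1 ('V'=21): chars_in_quartet=2 acc=0x3D5 bytes_emitted=0
After char 2 ('Y'=24): chars_in_quartet=3 acc=0xF558 bytes_emitted=0
After char 3 ('B'=1): chars_in_quartet=4 acc=0x3D5601 -> emit 3D 56 01, reset; bytes_emitted=3
After char 4 ('0'=52): chars_in_quartet=1 acc=0x34 bytes_emitted=3
After char 5 ('3'=55): chars_in_quartet=2 acc=0xD37 bytes_emitted=3
After char 6 ('/'=63): chars_in_quartet=3 acc=0x34DFF bytes_emitted=3
After char 7 ('r'=43): chars_in_quartet=4 acc=0xD37FEB -> emit D3 7F EB, reset; bytes_emitted=6
After char 8 ('o'=40): chars_in_quartet=1 acc=0x28 bytes_emitted=6
After char 9 ('W'=22): chars_in_quartet=2 acc=0xA16 bytes_emitted=6
After char 10 ('s'=44): chars_in_quartet=3 acc=0x285AC bytes_emitted=6
After char 11 ('i'=34): chars_in_quartet=4 acc=0xA16B22 -> emit A1 6B 22, reset; bytes_emitted=9

Answer: 0 0x0 9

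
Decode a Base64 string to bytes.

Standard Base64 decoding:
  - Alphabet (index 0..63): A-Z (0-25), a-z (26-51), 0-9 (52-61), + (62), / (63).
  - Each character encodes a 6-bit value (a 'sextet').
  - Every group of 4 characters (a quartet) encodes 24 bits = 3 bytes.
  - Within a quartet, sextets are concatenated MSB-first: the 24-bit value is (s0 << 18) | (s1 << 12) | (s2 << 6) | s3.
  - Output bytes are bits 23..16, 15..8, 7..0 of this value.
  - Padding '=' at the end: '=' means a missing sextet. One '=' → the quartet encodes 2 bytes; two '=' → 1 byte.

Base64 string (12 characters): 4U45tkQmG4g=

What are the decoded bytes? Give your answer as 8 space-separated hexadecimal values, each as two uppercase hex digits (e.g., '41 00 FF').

After char 0 ('4'=56): chars_in_quartet=1 acc=0x38 bytes_emitted=0
After char 1 ('U'=20): chars_in_quartet=2 acc=0xE14 bytes_emitted=0
After char 2 ('4'=56): chars_in_quartet=3 acc=0x38538 bytes_emitted=0
After char 3 ('5'=57): chars_in_quartet=4 acc=0xE14E39 -> emit E1 4E 39, reset; bytes_emitted=3
After char 4 ('t'=45): chars_in_quartet=1 acc=0x2D bytes_emitted=3
After char 5 ('k'=36): chars_in_quartet=2 acc=0xB64 bytes_emitted=3
After char 6 ('Q'=16): chars_in_quartet=3 acc=0x2D910 bytes_emitted=3
After char 7 ('m'=38): chars_in_quartet=4 acc=0xB64426 -> emit B6 44 26, reset; bytes_emitted=6
After char 8 ('G'=6): chars_in_quartet=1 acc=0x6 bytes_emitted=6
After char 9 ('4'=56): chars_in_quartet=2 acc=0x1B8 bytes_emitted=6
After char 10 ('g'=32): chars_in_quartet=3 acc=0x6E20 bytes_emitted=6
Padding '=': partial quartet acc=0x6E20 -> emit 1B 88; bytes_emitted=8

Answer: E1 4E 39 B6 44 26 1B 88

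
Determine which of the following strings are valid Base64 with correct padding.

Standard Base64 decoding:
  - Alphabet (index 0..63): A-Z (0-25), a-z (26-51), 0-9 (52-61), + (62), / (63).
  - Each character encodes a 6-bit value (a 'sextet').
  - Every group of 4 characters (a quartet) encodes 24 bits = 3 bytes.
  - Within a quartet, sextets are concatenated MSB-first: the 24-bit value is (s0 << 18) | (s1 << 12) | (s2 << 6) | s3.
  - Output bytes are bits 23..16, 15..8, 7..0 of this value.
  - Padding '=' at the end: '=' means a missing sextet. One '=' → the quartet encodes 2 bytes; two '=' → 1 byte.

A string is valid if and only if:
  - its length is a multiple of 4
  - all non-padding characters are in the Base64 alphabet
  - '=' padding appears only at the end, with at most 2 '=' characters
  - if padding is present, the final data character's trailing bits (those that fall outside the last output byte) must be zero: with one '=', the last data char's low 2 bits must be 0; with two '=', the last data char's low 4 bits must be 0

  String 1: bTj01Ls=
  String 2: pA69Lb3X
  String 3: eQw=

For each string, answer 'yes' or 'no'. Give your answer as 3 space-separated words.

String 1: 'bTj01Ls=' → valid
String 2: 'pA69Lb3X' → valid
String 3: 'eQw=' → valid

Answer: yes yes yes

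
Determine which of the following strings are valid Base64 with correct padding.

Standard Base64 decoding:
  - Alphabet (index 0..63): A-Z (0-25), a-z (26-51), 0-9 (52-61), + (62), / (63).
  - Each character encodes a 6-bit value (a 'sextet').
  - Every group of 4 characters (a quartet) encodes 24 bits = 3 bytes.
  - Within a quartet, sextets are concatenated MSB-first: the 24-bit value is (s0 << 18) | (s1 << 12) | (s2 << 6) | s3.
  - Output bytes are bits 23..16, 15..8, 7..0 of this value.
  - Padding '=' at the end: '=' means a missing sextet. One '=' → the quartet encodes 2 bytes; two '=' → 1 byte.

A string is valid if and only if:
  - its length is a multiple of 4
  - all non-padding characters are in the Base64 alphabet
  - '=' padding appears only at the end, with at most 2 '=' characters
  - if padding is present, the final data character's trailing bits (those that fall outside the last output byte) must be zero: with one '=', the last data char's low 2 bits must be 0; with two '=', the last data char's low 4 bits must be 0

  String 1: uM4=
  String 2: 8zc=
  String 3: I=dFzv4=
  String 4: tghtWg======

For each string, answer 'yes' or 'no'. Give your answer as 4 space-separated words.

String 1: 'uM4=' → valid
String 2: '8zc=' → valid
String 3: 'I=dFzv4=' → invalid (bad char(s): ['=']; '=' in middle)
String 4: 'tghtWg======' → invalid (6 pad chars (max 2))

Answer: yes yes no no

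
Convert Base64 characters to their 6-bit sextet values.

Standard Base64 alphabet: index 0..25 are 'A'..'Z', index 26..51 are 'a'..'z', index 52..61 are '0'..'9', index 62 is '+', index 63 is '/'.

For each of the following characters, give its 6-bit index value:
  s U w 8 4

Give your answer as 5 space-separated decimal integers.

's': a..z range, 26 + ord('s') − ord('a') = 44
'U': A..Z range, ord('U') − ord('A') = 20
'w': a..z range, 26 + ord('w') − ord('a') = 48
'8': 0..9 range, 52 + ord('8') − ord('0') = 60
'4': 0..9 range, 52 + ord('4') − ord('0') = 56

Answer: 44 20 48 60 56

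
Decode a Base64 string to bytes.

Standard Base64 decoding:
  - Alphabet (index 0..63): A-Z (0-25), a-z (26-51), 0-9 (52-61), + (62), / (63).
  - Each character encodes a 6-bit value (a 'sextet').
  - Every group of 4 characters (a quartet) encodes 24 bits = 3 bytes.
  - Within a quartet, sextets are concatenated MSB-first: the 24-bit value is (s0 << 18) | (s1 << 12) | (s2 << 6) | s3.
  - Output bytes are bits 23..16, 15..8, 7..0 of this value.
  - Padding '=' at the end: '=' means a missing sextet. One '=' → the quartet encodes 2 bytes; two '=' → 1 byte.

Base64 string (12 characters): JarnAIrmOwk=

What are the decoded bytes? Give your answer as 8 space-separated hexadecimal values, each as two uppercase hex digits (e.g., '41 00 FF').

After char 0 ('J'=9): chars_in_quartet=1 acc=0x9 bytes_emitted=0
After char 1 ('a'=26): chars_in_quartet=2 acc=0x25A bytes_emitted=0
After char 2 ('r'=43): chars_in_quartet=3 acc=0x96AB bytes_emitted=0
After char 3 ('n'=39): chars_in_quartet=4 acc=0x25AAE7 -> emit 25 AA E7, reset; bytes_emitted=3
After char 4 ('A'=0): chars_in_quartet=1 acc=0x0 bytes_emitted=3
After char 5 ('I'=8): chars_in_quartet=2 acc=0x8 bytes_emitted=3
After char 6 ('r'=43): chars_in_quartet=3 acc=0x22B bytes_emitted=3
After char 7 ('m'=38): chars_in_quartet=4 acc=0x8AE6 -> emit 00 8A E6, reset; bytes_emitted=6
After char 8 ('O'=14): chars_in_quartet=1 acc=0xE bytes_emitted=6
After char 9 ('w'=48): chars_in_quartet=2 acc=0x3B0 bytes_emitted=6
After char 10 ('k'=36): chars_in_quartet=3 acc=0xEC24 bytes_emitted=6
Padding '=': partial quartet acc=0xEC24 -> emit 3B 09; bytes_emitted=8

Answer: 25 AA E7 00 8A E6 3B 09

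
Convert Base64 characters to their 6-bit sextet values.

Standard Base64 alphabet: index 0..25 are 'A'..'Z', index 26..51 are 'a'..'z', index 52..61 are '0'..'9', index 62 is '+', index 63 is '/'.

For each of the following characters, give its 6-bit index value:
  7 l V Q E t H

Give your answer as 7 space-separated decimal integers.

Answer: 59 37 21 16 4 45 7

Derivation:
'7': 0..9 range, 52 + ord('7') − ord('0') = 59
'l': a..z range, 26 + ord('l') − ord('a') = 37
'V': A..Z range, ord('V') − ord('A') = 21
'Q': A..Z range, ord('Q') − ord('A') = 16
'E': A..Z range, ord('E') − ord('A') = 4
't': a..z range, 26 + ord('t') − ord('a') = 45
'H': A..Z range, ord('H') − ord('A') = 7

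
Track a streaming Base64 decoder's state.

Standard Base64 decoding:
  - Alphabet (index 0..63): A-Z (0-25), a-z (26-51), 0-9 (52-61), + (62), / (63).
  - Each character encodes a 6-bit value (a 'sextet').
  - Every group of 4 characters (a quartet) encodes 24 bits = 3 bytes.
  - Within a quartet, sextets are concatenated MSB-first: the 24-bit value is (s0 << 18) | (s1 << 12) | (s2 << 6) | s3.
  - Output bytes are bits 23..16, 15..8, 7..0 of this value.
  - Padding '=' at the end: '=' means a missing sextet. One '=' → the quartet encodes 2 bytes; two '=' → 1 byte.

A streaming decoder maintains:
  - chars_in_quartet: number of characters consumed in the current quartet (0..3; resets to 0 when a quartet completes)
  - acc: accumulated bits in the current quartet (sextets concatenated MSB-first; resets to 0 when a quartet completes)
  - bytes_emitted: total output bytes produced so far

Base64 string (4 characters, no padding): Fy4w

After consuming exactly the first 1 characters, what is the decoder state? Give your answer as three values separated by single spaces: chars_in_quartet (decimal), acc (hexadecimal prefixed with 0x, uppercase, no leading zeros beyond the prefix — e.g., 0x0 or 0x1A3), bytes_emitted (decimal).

After char 0 ('F'=5): chars_in_quartet=1 acc=0x5 bytes_emitted=0

Answer: 1 0x5 0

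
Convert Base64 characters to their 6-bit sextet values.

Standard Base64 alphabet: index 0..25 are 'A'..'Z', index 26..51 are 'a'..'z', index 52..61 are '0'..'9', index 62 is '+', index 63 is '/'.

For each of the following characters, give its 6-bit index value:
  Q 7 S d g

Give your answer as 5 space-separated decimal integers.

'Q': A..Z range, ord('Q') − ord('A') = 16
'7': 0..9 range, 52 + ord('7') − ord('0') = 59
'S': A..Z range, ord('S') − ord('A') = 18
'd': a..z range, 26 + ord('d') − ord('a') = 29
'g': a..z range, 26 + ord('g') − ord('a') = 32

Answer: 16 59 18 29 32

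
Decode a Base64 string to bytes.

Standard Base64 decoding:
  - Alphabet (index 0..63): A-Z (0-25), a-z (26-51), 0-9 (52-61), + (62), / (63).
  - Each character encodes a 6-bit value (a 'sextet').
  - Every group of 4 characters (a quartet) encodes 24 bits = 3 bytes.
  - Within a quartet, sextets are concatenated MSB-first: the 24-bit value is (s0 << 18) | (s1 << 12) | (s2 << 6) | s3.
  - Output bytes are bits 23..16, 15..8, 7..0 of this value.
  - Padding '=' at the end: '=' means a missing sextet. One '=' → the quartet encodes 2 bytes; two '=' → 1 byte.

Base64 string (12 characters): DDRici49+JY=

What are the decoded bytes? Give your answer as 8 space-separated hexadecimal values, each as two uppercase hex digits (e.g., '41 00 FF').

After char 0 ('D'=3): chars_in_quartet=1 acc=0x3 bytes_emitted=0
After char 1 ('D'=3): chars_in_quartet=2 acc=0xC3 bytes_emitted=0
After char 2 ('R'=17): chars_in_quartet=3 acc=0x30D1 bytes_emitted=0
After char 3 ('i'=34): chars_in_quartet=4 acc=0xC3462 -> emit 0C 34 62, reset; bytes_emitted=3
After char 4 ('c'=28): chars_in_quartet=1 acc=0x1C bytes_emitted=3
After char 5 ('i'=34): chars_in_quartet=2 acc=0x722 bytes_emitted=3
After char 6 ('4'=56): chars_in_quartet=3 acc=0x1C8B8 bytes_emitted=3
After char 7 ('9'=61): chars_in_quartet=4 acc=0x722E3D -> emit 72 2E 3D, reset; bytes_emitted=6
After char 8 ('+'=62): chars_in_quartet=1 acc=0x3E bytes_emitted=6
After char 9 ('J'=9): chars_in_quartet=2 acc=0xF89 bytes_emitted=6
After char 10 ('Y'=24): chars_in_quartet=3 acc=0x3E258 bytes_emitted=6
Padding '=': partial quartet acc=0x3E258 -> emit F8 96; bytes_emitted=8

Answer: 0C 34 62 72 2E 3D F8 96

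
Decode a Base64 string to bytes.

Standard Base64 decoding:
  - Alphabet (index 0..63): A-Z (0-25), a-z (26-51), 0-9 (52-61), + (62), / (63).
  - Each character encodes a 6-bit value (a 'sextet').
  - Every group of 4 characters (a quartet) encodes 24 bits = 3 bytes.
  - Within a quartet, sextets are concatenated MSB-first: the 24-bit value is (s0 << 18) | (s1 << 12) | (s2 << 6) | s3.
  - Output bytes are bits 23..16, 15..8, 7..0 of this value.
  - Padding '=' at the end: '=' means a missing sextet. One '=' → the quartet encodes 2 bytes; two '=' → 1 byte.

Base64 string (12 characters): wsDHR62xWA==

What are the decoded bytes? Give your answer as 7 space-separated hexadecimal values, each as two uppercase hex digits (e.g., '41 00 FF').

Answer: C2 C0 C7 47 AD B1 58

Derivation:
After char 0 ('w'=48): chars_in_quartet=1 acc=0x30 bytes_emitted=0
After char 1 ('s'=44): chars_in_quartet=2 acc=0xC2C bytes_emitted=0
After char 2 ('D'=3): chars_in_quartet=3 acc=0x30B03 bytes_emitted=0
After char 3 ('H'=7): chars_in_quartet=4 acc=0xC2C0C7 -> emit C2 C0 C7, reset; bytes_emitted=3
After char 4 ('R'=17): chars_in_quartet=1 acc=0x11 bytes_emitted=3
After char 5 ('6'=58): chars_in_quartet=2 acc=0x47A bytes_emitted=3
After char 6 ('2'=54): chars_in_quartet=3 acc=0x11EB6 bytes_emitted=3
After char 7 ('x'=49): chars_in_quartet=4 acc=0x47ADB1 -> emit 47 AD B1, reset; bytes_emitted=6
After char 8 ('W'=22): chars_in_quartet=1 acc=0x16 bytes_emitted=6
After char 9 ('A'=0): chars_in_quartet=2 acc=0x580 bytes_emitted=6
Padding '==': partial quartet acc=0x580 -> emit 58; bytes_emitted=7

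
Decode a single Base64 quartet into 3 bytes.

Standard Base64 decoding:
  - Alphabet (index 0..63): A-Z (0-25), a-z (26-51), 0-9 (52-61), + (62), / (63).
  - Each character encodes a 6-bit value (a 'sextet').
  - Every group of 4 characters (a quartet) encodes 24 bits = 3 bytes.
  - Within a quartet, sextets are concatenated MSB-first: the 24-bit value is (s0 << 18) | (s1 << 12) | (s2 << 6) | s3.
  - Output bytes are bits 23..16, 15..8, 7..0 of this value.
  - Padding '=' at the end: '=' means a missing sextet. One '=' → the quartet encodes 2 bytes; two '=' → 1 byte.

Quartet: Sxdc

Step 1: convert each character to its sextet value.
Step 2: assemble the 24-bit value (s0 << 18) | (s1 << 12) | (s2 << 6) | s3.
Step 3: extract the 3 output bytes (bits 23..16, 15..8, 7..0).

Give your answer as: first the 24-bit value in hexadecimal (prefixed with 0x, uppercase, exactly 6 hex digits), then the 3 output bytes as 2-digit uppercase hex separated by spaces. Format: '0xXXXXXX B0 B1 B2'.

Sextets: S=18, x=49, d=29, c=28
24-bit: (18<<18) | (49<<12) | (29<<6) | 28
      = 0x480000 | 0x031000 | 0x000740 | 0x00001C
      = 0x4B175C
Bytes: (v>>16)&0xFF=4B, (v>>8)&0xFF=17, v&0xFF=5C

Answer: 0x4B175C 4B 17 5C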